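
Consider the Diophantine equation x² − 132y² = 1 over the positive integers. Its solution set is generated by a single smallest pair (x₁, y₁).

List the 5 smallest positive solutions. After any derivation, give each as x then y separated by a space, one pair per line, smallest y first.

√132 = [11; 2,22, …], period ℓ=2 (even) → k=1
i=0: a=11 ⇒ p=11, q=1
i=1: a=2 ⇒ p=23, q=2
→ (23, 2).  Check: 23²=529, 132·2²=528, difference 1.
n=2: (23,2)∘(23,2) = (23·23+132·2·2, 23·2+2·23) = (1057,92)
n=3: (1057,92)∘(23,2) = (23·1057+132·2·92, 23·92+2·1057) = (48599,4230)
n=4: (48599,4230)∘(23,2) = (23·48599+132·2·4230, 23·4230+2·48599) = (2234497,194488)
n=5: (2234497,194488)∘(23,2) = (23·2234497+132·2·194488, 23·194488+2·2234497) = (102738263,8942218)

23 2
1057 92
48599 4230
2234497 194488
102738263 8942218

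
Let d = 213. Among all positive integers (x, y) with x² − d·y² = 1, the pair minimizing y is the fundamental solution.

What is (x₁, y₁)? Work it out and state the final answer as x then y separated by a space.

194399 13320

d=213: √d = [14; 1,1,2,6,1,8,1,6,2,1,1,28] (ℓ=12, even), read p_11/q_11
k=0  a_k=14  p_k/q_k = 14/1
…
k=2  a_k=1  p_k/q_k = 29/2
k=3  a_k=2  p_k/q_k = 73/5
k=4  a_k=6  p_k/q_k = 467/32
…
k=7  a_k=1  p_k/q_k = 5327/365
k=8  a_k=6  p_k/q_k = 36749/2518
…
k=10  a_k=1  p_k/q_k = 115574/7919
k=11  a_k=1  p_k/q_k = 194399/13320
(x₁, y₁) = (194399, 13320);  194399² − 213·13320² = 1 ✓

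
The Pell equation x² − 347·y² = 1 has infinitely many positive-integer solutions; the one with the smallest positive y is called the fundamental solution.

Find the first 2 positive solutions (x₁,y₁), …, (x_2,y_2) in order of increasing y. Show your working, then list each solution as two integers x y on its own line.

d=347: √d = [18; 1,1,1,2,4,…,1,1,36] (ℓ=14, even), read p_13/q_13
a_0=18:  p_0=18·1+0=18,  q_0=18·0+1=1
a_1=1:  p_1=1·18+1=19,  q_1=1·1+0=1
a_2=1:  p_2=1·19+18=37,  q_2=1·1+1=2
…
a_4=2:  p_4=2·56+37=149,  q_4=2·3+2=8
a_5=4:  p_5=4·149+56=652,  q_5=4·8+3=35
a_6=1:  p_6=1·652+149=801,  q_6=1·35+8=43
…
a_8=1:  p_8=1·14269+801=15070,  q_8=1·766+43=809
a_9=4:  p_9=4·15070+14269=74549,  q_9=4·809+766=4002
…
a_11=1:  p_11=1·164168+74549=238717,  q_11=1·8813+4002=12815
a_12=1:  p_12=1·238717+164168=402885,  q_12=1·12815+8813=21628
a_13=1:  p_13=1·402885+238717=641602,  q_13=1·21628+12815=34443
(x₁, y₁) = (641602, 34443);  641602² − 347·34443² = 1 ✓
k=2:  x_2 = 641602·641602+347·34443·34443 = 823306252807,  y_2 = 641602·34443+34443·641602 = 44197395372

641602 34443
823306252807 44197395372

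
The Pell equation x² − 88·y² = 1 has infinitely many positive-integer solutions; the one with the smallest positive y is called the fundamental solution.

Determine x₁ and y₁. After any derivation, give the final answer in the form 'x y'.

197 21

√88 → a₀=9, period (2,1,1,1,2,18); ℓ=6 even so k=5
k=0  a_k=9  p_k/q_k = 9/1
k=1  a_k=2  p_k/q_k = 19/2
k=2  a_k=1  p_k/q_k = 28/3
k=3  a_k=1  p_k/q_k = 47/5
k=4  a_k=1  p_k/q_k = 75/8
k=5  a_k=2  p_k/q_k = 197/21
fundamental: x₁=197, y₁=21  (since 38809 − 88·441 = 1)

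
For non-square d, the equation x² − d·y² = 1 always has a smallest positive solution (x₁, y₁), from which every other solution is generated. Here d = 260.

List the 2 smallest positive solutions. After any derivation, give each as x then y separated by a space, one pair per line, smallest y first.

d=260: √d = [16; 8,32] (ℓ=2, even), read p_1/q_1
a_0=16:  p_0=16·1+0=16,  q_0=16·0+1=1
a_1=8:  p_1=8·16+1=129,  q_1=8·1+0=8
→ (129, 8).  Check: 129²=16641, 260·8²=16640, difference 1.
n=2: (129,8)∘(129,8) = (129·129+260·8·8, 129·8+8·129) = (33281,2064)

129 8
33281 2064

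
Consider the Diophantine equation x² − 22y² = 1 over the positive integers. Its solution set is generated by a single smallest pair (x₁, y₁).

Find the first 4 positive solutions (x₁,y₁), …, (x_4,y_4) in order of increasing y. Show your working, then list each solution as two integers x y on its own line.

√22 → a₀=4, period (1,2,4,2,1,8); ℓ=6 even so k=5
a_0=4:  p_0=4·1+0=4,  q_0=4·0+1=1
a_1=1:  p_1=1·4+1=5,  q_1=1·1+0=1
a_2=2:  p_2=2·5+4=14,  q_2=2·1+1=3
…
a_4=2:  p_4=2·61+14=136,  q_4=2·13+3=29
a_5=1:  p_5=1·136+61=197,  q_5=1·29+13=42
(x₁, y₁) = (197, 42);  197² − 22·42² = 1 ✓
k=2:  x_2 = 197·197+22·42·42 = 77617,  y_2 = 197·42+42·197 = 16548
k=3:  x_3 = 197·77617+22·42·16548 = 30580901,  y_3 = 197·16548+42·77617 = 6519870
k=4:  x_4 = 197·30580901+22·42·6519870 = 12048797377,  y_4 = 197·6519870+42·30580901 = 2568812232

197 42
77617 16548
30580901 6519870
12048797377 2568812232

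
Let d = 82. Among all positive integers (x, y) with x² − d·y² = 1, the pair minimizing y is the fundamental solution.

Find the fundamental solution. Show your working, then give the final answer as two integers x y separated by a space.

√82 = [9; 18, …], period ℓ=1 (odd) → k=1
i=0: a=9 ⇒ p=9, q=1
i=1: a=18 ⇒ p=163, q=18
fundamental: x₁=163, y₁=18  (since 26569 − 82·324 = 1)

163 18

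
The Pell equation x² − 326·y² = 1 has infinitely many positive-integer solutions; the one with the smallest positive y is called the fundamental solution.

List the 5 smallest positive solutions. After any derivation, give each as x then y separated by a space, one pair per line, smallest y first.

[18; 18,36] for √326; ℓ=2 ⇒ convergent index 1
i=0: a=18 ⇒ p=18, q=1
i=1: a=18 ⇒ p=325, q=18
fundamental: x₁=325, y₁=18  (since 105625 − 326·324 = 1)
n=2: (325,18)∘(325,18) = (325·325+326·18·18, 325·18+18·325) = (211249,11700)
n=3: (211249,11700)∘(325,18) = (325·211249+326·18·11700, 325·11700+18·211249) = (137311525,7604982)
n=4: (137311525,7604982)∘(325,18) = (325·137311525+326·18·7604982, 325·7604982+18·137311525) = (89252280001,4943226600)
n=5: (89252280001,4943226600)∘(325,18) = (325·89252280001+326·18·4943226600, 325·4943226600+18·89252280001) = (58013844689125,3213089685018)

325 18
211249 11700
137311525 7604982
89252280001 4943226600
58013844689125 3213089685018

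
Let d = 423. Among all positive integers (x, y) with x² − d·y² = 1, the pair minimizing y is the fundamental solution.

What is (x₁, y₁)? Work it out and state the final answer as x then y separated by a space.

√423 → a₀=20, period (1,1,3,4,3,1,1,40); ℓ=8 even so k=7
a_0=20:  p_0=20·1+0=20,  q_0=20·0+1=1
…
a_2=1:  p_2=1·21+20=41,  q_2=1·1+1=2
a_3=3:  p_3=3·41+21=144,  q_3=3·2+1=7
a_4=4:  p_4=4·144+41=617,  q_4=4·7+2=30
a_5=3:  p_5=3·617+144=1995,  q_5=3·30+7=97
a_6=1:  p_6=1·1995+617=2612,  q_6=1·97+30=127
a_7=1:  p_7=1·2612+1995=4607,  q_7=1·127+97=224
fundamental: x₁=4607, y₁=224  (since 21224449 − 423·50176 = 1)

4607 224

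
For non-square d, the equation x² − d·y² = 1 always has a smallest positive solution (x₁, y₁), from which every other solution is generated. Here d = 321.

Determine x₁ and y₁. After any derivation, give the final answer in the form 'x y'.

215 12

d=321: √d = [17; 1,10,1,34] (ℓ=4, even), read p_3/q_3
k=0  a_k=17  p_k/q_k = 17/1
k=1  a_k=1  p_k/q_k = 18/1
k=2  a_k=10  p_k/q_k = 197/11
k=3  a_k=1  p_k/q_k = 215/12
fundamental: x₁=215, y₁=12  (since 46225 − 321·144 = 1)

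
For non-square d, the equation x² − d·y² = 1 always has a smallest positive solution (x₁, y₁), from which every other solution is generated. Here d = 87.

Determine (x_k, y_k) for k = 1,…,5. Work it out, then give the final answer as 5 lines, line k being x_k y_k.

√87 → a₀=9, period (3,18); ℓ=2 even so k=1
i=0: a=9 ⇒ p=9, q=1
i=1: a=3 ⇒ p=28, q=3
→ (28, 3).  Check: 28²=784, 87·3²=783, difference 1.
(28+3√87)^2 = 1567 + 168√87
(28+3√87)^3 = 87724 + 9405√87
(28+3√87)^4 = 4910977 + 526512√87
(28+3√87)^5 = 274926988 + 29475267√87

28 3
1567 168
87724 9405
4910977 526512
274926988 29475267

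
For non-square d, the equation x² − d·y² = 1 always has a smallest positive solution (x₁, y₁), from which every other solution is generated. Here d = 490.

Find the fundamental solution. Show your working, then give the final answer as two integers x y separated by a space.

1039681 46968

[22; 7,2,1,4,4,4,1,2,7,44] for √490; ℓ=10 ⇒ convergent index 9
step 0: (22, 1)  from 22·(1,0) + (0,1)
…
step 2: (332, 15)  from 2·(155,7) + (22,1)
…
step 5: (9607, 434)  from 4·(2280,103) + (487,22)
step 6: (40708, 1839)  from 4·(9607,434) + (2280,103)
step 7: (50315, 2273)  from 1·(40708,1839) + (9607,434)
step 8: (141338, 6385)  from 2·(50315,2273) + (40708,1839)
step 9: (1039681, 46968)  from 7·(141338,6385) + (50315,2273)
fundamental: x₁=1039681, y₁=46968  (since 1080936581761 − 490·2205993024 = 1)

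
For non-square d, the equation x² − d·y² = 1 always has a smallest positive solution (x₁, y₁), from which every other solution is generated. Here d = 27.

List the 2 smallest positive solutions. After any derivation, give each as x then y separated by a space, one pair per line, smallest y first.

26 5
1351 260

√27 = [5; 5,10, …], period ℓ=2 (even) → k=1
a_0=5:  p_0=5·1+0=5,  q_0=5·0+1=1
a_1=5:  p_1=5·5+1=26,  q_1=5·1+0=5
fundamental: x₁=26, y₁=5  (since 676 − 27·25 = 1)
(26+5√27)^2 = 1351 + 260√27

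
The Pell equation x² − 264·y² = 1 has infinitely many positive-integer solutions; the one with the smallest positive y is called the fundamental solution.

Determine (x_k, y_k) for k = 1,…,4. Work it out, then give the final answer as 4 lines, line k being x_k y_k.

√264 → a₀=16, period (4,32); ℓ=2 even so k=1
i=0: a=16 ⇒ p=16, q=1
i=1: a=4 ⇒ p=65, q=4
(x₁, y₁) = (65, 4);  65² − 264·4² = 1 ✓
n=2: (65,4)∘(65,4) = (65·65+264·4·4, 65·4+4·65) = (8449,520)
n=3: (8449,520)∘(65,4) = (65·8449+264·4·520, 65·520+4·8449) = (1098305,67596)
n=4: (1098305,67596)∘(65,4) = (65·1098305+264·4·67596, 65·67596+4·1098305) = (142771201,8786960)

65 4
8449 520
1098305 67596
142771201 8786960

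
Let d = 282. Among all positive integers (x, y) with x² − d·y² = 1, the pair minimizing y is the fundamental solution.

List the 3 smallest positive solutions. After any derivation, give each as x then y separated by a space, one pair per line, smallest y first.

2351 140
11054401 658280
51977791151 3095232420

√282 → a₀=16, period (1,3,1,4,1,3,1,32); ℓ=8 even so k=7
a_0=16:  p_0=16·1+0=16,  q_0=16·0+1=1
…
a_2=3:  p_2=3·17+16=67,  q_2=3·1+1=4
a_3=1:  p_3=1·67+17=84,  q_3=1·4+1=5
…
a_6=3:  p_6=3·487+403=1864,  q_6=3·29+24=111
a_7=1:  p_7=1·1864+487=2351,  q_7=1·111+29=140
(x₁, y₁) = (2351, 140);  2351² − 282·140² = 1 ✓
(2351+140√282)^2 = 11054401 + 658280√282
(2351+140√282)^3 = 51977791151 + 3095232420√282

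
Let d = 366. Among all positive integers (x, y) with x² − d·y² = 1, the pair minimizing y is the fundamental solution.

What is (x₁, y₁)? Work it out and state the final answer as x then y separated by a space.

d=366: √d = [19; 7,1,1,1,2,12,2,1,1,1,7,38] (ℓ=12, even), read p_11/q_11
a_0=19:  p_0=19·1+0=19,  q_0=19·0+1=1
a_1=7:  p_1=7·19+1=134,  q_1=7·1+0=7
a_2=1:  p_2=1·134+19=153,  q_2=1·7+1=8
…
a_4=1:  p_4=1·287+153=440,  q_4=1·15+8=23
a_5=2:  p_5=2·440+287=1167,  q_5=2·23+15=61
…
a_7=2:  p_7=2·14444+1167=30055,  q_7=2·755+61=1571
a_8=1:  p_8=1·30055+14444=44499,  q_8=1·1571+755=2326
a_9=1:  p_9=1·44499+30055=74554,  q_9=1·2326+1571=3897
a_10=1:  p_10=1·74554+44499=119053,  q_10=1·3897+2326=6223
a_11=7:  p_11=7·119053+74554=907925,  q_11=7·6223+3897=47458
fundamental: x₁=907925, y₁=47458  (since 824327805625 − 366·2252261764 = 1)

907925 47458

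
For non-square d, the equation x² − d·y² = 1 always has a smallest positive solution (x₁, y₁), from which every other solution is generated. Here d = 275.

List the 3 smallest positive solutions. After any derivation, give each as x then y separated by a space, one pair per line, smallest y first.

√275 → a₀=16, period (1,1,2,1,1,32); ℓ=6 even so k=5
k=0  a_k=16  p_k/q_k = 16/1
…
k=2  a_k=1  p_k/q_k = 33/2
k=3  a_k=2  p_k/q_k = 83/5
k=4  a_k=1  p_k/q_k = 116/7
k=5  a_k=1  p_k/q_k = 199/12
(x₁, y₁) = (199, 12);  199² − 275·12² = 1 ✓
(x_2, y_2) = (199·199 + 275·12·12, 199·12 + 12·199) = (79201, 4776)
(x_3, y_3) = (199·79201 + 275·12·4776, 199·4776 + 12·79201) = (31521799, 1900836)

199 12
79201 4776
31521799 1900836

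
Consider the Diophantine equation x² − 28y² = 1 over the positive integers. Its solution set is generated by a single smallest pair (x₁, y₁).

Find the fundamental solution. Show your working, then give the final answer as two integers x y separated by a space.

√28 = [5; 3,2,3,10, …], period ℓ=4 (even) → k=3
a_0=5:  p_0=5·1+0=5,  q_0=5·0+1=1
…
a_2=2:  p_2=2·16+5=37,  q_2=2·3+1=7
a_3=3:  p_3=3·37+16=127,  q_3=3·7+3=24
→ (127, 24).  Check: 127²=16129, 28·24²=16128, difference 1.

127 24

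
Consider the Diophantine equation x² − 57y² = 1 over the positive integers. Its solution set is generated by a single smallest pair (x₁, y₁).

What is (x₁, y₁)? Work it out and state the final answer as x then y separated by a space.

151 20

[7; 1,1,4,1,1,14] for √57; ℓ=6 ⇒ convergent index 5
i=0: a=7 ⇒ p=7, q=1
i=1: a=1 ⇒ p=8, q=1
i=2: a=1 ⇒ p=15, q=2
…
i=4: a=1 ⇒ p=83, q=11
i=5: a=1 ⇒ p=151, q=20
(x₁, y₁) = (151, 20);  151² − 57·20² = 1 ✓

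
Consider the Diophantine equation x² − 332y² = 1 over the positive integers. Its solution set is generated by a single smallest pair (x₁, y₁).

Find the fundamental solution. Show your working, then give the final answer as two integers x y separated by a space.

13447 738

√332 = [18; 4,1,1,8,1,1,4,36, …], period ℓ=8 (even) → k=7
k=0  a_k=18  p_k/q_k = 18/1
k=1  a_k=4  p_k/q_k = 73/4
k=2  a_k=1  p_k/q_k = 91/5
k=3  a_k=1  p_k/q_k = 164/9
k=4  a_k=8  p_k/q_k = 1403/77
k=5  a_k=1  p_k/q_k = 1567/86
k=6  a_k=1  p_k/q_k = 2970/163
k=7  a_k=4  p_k/q_k = 13447/738
→ (13447, 738).  Check: 13447²=180821809, 332·738²=180821808, difference 1.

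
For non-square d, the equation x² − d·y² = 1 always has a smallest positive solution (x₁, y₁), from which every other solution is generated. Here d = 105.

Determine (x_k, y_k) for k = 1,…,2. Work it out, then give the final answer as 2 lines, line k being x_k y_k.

√105 = [10; 4,20, …], period ℓ=2 (even) → k=1
step 0: (10, 1)  from 10·(1,0) + (0,1)
step 1: (41, 4)  from 4·(10,1) + (1,0)
(x₁, y₁) = (41, 4);  41² − 105·4² = 1 ✓
(x_2, y_2) = (41·41 + 105·4·4, 41·4 + 4·41) = (3361, 328)

41 4
3361 328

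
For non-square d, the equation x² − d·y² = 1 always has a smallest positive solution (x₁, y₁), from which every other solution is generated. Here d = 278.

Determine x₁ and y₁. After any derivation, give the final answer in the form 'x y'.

2501 150

d=278: √d = [16; 1,2,16,2,1,32] (ℓ=6, even), read p_5/q_5
a_0=16:  p_0=16·1+0=16,  q_0=16·0+1=1
a_1=1:  p_1=1·16+1=17,  q_1=1·1+0=1
a_2=2:  p_2=2·17+16=50,  q_2=2·1+1=3
…
a_4=2:  p_4=2·817+50=1684,  q_4=2·49+3=101
a_5=1:  p_5=1·1684+817=2501,  q_5=1·101+49=150
fundamental: x₁=2501, y₁=150  (since 6255001 − 278·22500 = 1)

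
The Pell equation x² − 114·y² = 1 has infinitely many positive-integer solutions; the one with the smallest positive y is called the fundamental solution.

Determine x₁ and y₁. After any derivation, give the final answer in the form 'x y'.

√114 → a₀=10, period (1,2,10,2,1,20); ℓ=6 even so k=5
step 0: (10, 1)  from 10·(1,0) + (0,1)
step 1: (11, 1)  from 1·(10,1) + (1,0)
…
step 4: (694, 65)  from 2·(331,31) + (32,3)
step 5: (1025, 96)  from 1·(694,65) + (331,31)
→ (1025, 96).  Check: 1025²=1050625, 114·96²=1050624, difference 1.

1025 96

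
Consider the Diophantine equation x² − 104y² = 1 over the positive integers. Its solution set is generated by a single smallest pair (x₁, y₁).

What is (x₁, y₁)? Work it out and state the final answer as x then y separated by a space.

51 5

[10; 5,20] for √104; ℓ=2 ⇒ convergent index 1
step 0: (10, 1)  from 10·(1,0) + (0,1)
step 1: (51, 5)  from 5·(10,1) + (1,0)
(x₁, y₁) = (51, 5);  51² − 104·5² = 1 ✓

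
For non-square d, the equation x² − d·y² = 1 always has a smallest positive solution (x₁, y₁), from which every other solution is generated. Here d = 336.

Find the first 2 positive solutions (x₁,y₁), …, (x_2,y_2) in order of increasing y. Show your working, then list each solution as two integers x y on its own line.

55 3
6049 330

√336 = [18; 3,36, …], period ℓ=2 (even) → k=1
k=0  a_k=18  p_k/q_k = 18/1
k=1  a_k=3  p_k/q_k = 55/3
fundamental: x₁=55, y₁=3  (since 3025 − 336·9 = 1)
n=2: (55,3)∘(55,3) = (55·55+336·3·3, 55·3+3·55) = (6049,330)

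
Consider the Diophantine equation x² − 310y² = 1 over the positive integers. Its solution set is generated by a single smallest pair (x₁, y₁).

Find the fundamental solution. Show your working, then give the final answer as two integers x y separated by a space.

√310 = [17; 1,1,1,1,5,…,1,1,34, …], period ℓ=16 (even) → k=15
k=0  a_k=17  p_k/q_k = 17/1
…
k=2  a_k=1  p_k/q_k = 35/2
k=3  a_k=1  p_k/q_k = 53/3
k=4  a_k=1  p_k/q_k = 88/5
k=5  a_k=5  p_k/q_k = 493/28
…
k=7  a_k=1  p_k/q_k = 2060/117
k=8  a_k=2  p_k/q_k = 5687/323
k=9  a_k=1  p_k/q_k = 7747/440
k=10  a_k=3  p_k/q_k = 28928/1643
k=11  a_k=5  p_k/q_k = 152387/8655
…
k=13  a_k=1  p_k/q_k = 333702/18953
k=14  a_k=1  p_k/q_k = 515017/29251
k=15  a_k=1  p_k/q_k = 848719/48204
→ (848719, 48204).  Check: 848719²=720323940961, 310·48204²=720323940960, difference 1.

848719 48204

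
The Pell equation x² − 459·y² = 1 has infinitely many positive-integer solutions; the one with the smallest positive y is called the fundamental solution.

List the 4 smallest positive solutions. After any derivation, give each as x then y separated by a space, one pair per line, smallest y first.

√459 = [21; 2,2,1,4,21,4,1,2,2,42, …], period ℓ=10 (even) → k=9
i=0: a=21 ⇒ p=21, q=1
…
i=2: a=2 ⇒ p=107, q=5
…
i=4: a=4 ⇒ p=707, q=33
i=5: a=21 ⇒ p=14997, q=700
…
i=8: a=2 ⇒ p=212079, q=9899
i=9: a=2 ⇒ p=499850, q=23331
(x₁, y₁) = (499850, 23331);  499850² − 459·23331² = 1 ✓
k=2:  x_2 = 499850·499850+459·23331·23331 = 499700044999,  y_2 = 499850·23331+23331·499850 = 23324000700
k=3:  x_3 = 499850·499700044999+459·23331·23324000700 = 499550134985000450,  y_3 = 499850·23324000700+23331·499700044999 = 23317003499766669
k=4:  x_4 = 499850·499550134985000450+459·23331·23317003499766669 = 499400269944005249820001,  y_4 = 499850·23317003499766669+23331·499550134985000450 = 23310008398693414998600

499850 23331
499700044999 23324000700
499550134985000450 23317003499766669
499400269944005249820001 23310008398693414998600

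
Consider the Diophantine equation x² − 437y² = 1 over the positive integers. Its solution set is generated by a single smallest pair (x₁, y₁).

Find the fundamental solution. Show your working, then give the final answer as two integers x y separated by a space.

√437 = [20; 1,9,2,9,1,40, …], period ℓ=6 (even) → k=5
i=0: a=20 ⇒ p=20, q=1
i=1: a=1 ⇒ p=21, q=1
…
i=4: a=9 ⇒ p=4160, q=199
i=5: a=1 ⇒ p=4599, q=220
→ (4599, 220).  Check: 4599²=21150801, 437·220²=21150800, difference 1.

4599 220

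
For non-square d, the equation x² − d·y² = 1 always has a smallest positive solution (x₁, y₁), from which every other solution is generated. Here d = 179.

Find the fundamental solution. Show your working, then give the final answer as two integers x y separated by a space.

[13; 2,1,1,1,3,…,1,2,26] for √179; ℓ=14 ⇒ convergent index 13
step 0: (13, 1)  from 13·(1,0) + (0,1)
…
step 4: (107, 8)  from 1·(67,5) + (40,3)
…
step 8: (137042, 10243)  from 5·(26999,2018) + (2047,153)
…
step 10: (575167, 42990)  from 1·(438125,32747) + (137042,10243)
…
step 12: (1588459, 118727)  from 1·(1013292,75737) + (575167,42990)
step 13: (4190210, 313191)  from 2·(1588459,118727) + (1013292,75737)
→ (4190210, 313191).  Check: 4190210²=17557859844100, 179·313191²=17557859844099, difference 1.

4190210 313191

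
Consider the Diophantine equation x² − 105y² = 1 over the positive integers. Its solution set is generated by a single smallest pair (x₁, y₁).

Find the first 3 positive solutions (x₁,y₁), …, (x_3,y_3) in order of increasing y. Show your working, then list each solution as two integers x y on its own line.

d=105: √d = [10; 4,20] (ℓ=2, even), read p_1/q_1
step 0: (10, 1)  from 10·(1,0) + (0,1)
step 1: (41, 4)  from 4·(10,1) + (1,0)
(x₁, y₁) = (41, 4);  41² − 105·4² = 1 ✓
(x_2, y_2) = (41·41 + 105·4·4, 41·4 + 4·41) = (3361, 328)
(x_3, y_3) = (41·3361 + 105·4·328, 41·328 + 4·3361) = (275561, 26892)

41 4
3361 328
275561 26892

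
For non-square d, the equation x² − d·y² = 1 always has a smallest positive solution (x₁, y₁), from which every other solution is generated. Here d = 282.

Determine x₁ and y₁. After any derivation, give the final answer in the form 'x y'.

[16; 1,3,1,4,1,3,1,32] for √282; ℓ=8 ⇒ convergent index 7
i=0: a=16 ⇒ p=16, q=1
i=1: a=1 ⇒ p=17, q=1
i=2: a=3 ⇒ p=67, q=4
i=3: a=1 ⇒ p=84, q=5
i=4: a=4 ⇒ p=403, q=24
i=5: a=1 ⇒ p=487, q=29
i=6: a=3 ⇒ p=1864, q=111
i=7: a=1 ⇒ p=2351, q=140
→ (2351, 140).  Check: 2351²=5527201, 282·140²=5527200, difference 1.

2351 140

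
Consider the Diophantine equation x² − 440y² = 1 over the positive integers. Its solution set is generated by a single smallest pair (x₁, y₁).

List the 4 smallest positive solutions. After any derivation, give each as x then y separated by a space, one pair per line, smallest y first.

21 1
881 42
36981 1763
1552321 74004

√440 = [20; 1,40, …], period ℓ=2 (even) → k=1
a_0=20:  p_0=20·1+0=20,  q_0=20·0+1=1
a_1=1:  p_1=1·20+1=21,  q_1=1·1+0=1
(x₁, y₁) = (21, 1);  21² − 440·1² = 1 ✓
(x_2, y_2) = (21·21 + 440·1·1, 21·1 + 1·21) = (881, 42)
(x_3, y_3) = (21·881 + 440·1·42, 21·42 + 1·881) = (36981, 1763)
(x_4, y_4) = (21·36981 + 440·1·1763, 21·1763 + 1·36981) = (1552321, 74004)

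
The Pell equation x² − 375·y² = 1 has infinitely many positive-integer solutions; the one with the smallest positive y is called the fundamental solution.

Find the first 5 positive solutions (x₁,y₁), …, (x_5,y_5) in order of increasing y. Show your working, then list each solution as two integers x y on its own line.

15124 781
457470751 23623688
13837575261124 714569313843
418558976041008001 21614292581499376
12660571893450834753124 653789121290623811405

d=375: √d = [19; 2,1,2,1,5,1,2,1,2,38] (ℓ=10, even), read p_9/q_9
k=0  a_k=19  p_k/q_k = 19/1
…
k=5  a_k=5  p_k/q_k = 1220/63
…
k=8  a_k=1  p_k/q_k = 5519/285
k=9  a_k=2  p_k/q_k = 15124/781
fundamental: x₁=15124, y₁=781  (since 228735376 − 375·609961 = 1)
n=2: (15124,781)∘(15124,781) = (15124·15124+375·781·781, 15124·781+781·15124) = (457470751,23623688)
n=3: (457470751,23623688)∘(15124,781) = (15124·457470751+375·781·23623688, 15124·23623688+781·457470751) = (13837575261124,714569313843)
n=4: (13837575261124,714569313843)∘(15124,781) = (15124·13837575261124+375·781·714569313843, 15124·714569313843+781·13837575261124) = (418558976041008001,21614292581499376)
n=5: (418558976041008001,21614292581499376)∘(15124,781) = (15124·418558976041008001+375·781·21614292581499376, 15124·21614292581499376+781·418558976041008001) = (12660571893450834753124,653789121290623811405)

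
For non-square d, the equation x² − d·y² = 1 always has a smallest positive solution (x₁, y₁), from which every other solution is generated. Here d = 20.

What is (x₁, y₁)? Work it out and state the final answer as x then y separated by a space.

9 2

d=20: √d = [4; 2,8] (ℓ=2, even), read p_1/q_1
step 0: (4, 1)  from 4·(1,0) + (0,1)
step 1: (9, 2)  from 2·(4,1) + (1,0)
fundamental: x₁=9, y₁=2  (since 81 − 20·4 = 1)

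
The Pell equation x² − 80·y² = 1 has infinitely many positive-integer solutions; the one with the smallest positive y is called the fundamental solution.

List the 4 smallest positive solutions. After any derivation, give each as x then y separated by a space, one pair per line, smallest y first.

9 1
161 18
2889 323
51841 5796

√80 = [8; 1,16, …], period ℓ=2 (even) → k=1
a_0=8:  p_0=8·1+0=8,  q_0=8·0+1=1
a_1=1:  p_1=1·8+1=9,  q_1=1·1+0=1
fundamental: x₁=9, y₁=1  (since 81 − 80·1 = 1)
(9+1√80)^2 = 161 + 18√80
(9+1√80)^3 = 2889 + 323√80
(9+1√80)^4 = 51841 + 5796√80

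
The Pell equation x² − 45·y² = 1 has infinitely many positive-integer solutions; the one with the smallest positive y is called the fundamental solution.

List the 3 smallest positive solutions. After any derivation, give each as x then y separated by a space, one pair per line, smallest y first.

161 24
51841 7728
16692641 2488392

[6; 1,2,2,2,1,12] for √45; ℓ=6 ⇒ convergent index 5
a_0=6:  p_0=6·1+0=6,  q_0=6·0+1=1
…
a_3=2:  p_3=2·20+7=47,  q_3=2·3+1=7
a_4=2:  p_4=2·47+20=114,  q_4=2·7+3=17
a_5=1:  p_5=1·114+47=161,  q_5=1·17+7=24
(x₁, y₁) = (161, 24);  161² − 45·24² = 1 ✓
(161+24√45)^2 = 51841 + 7728√45
(161+24√45)^3 = 16692641 + 2488392√45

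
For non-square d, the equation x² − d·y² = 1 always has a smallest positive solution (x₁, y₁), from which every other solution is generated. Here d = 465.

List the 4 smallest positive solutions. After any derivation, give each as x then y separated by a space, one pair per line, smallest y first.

15871 736
503777281 23362112
15990898437631 741560158368
507583097703505921 23538602523554944

√465 = [21; 1,1,3,2,2,2,3,1,1,42, …], period ℓ=10 (even) → k=9
step 0: (21, 1)  from 21·(1,0) + (0,1)
…
step 2: (43, 2)  from 1·(22,1) + (21,1)
step 3: (151, 7)  from 3·(43,2) + (22,1)
step 4: (345, 16)  from 2·(151,7) + (43,2)
step 5: (841, 39)  from 2·(345,16) + (151,7)
step 6: (2027, 94)  from 2·(841,39) + (345,16)
…
step 8: (8949, 415)  from 1·(6922,321) + (2027,94)
step 9: (15871, 736)  from 1·(8949,415) + (6922,321)
(x₁, y₁) = (15871, 736);  15871² − 465·736² = 1 ✓
(x_2, y_2) = (15871·15871 + 465·736·736, 15871·736 + 736·15871) = (503777281, 23362112)
(x_3, y_3) = (15871·503777281 + 465·736·23362112, 15871·23362112 + 736·503777281) = (15990898437631, 741560158368)
(x_4, y_4) = (15871·15990898437631 + 465·736·741560158368, 15871·741560158368 + 736·15990898437631) = (507583097703505921, 23538602523554944)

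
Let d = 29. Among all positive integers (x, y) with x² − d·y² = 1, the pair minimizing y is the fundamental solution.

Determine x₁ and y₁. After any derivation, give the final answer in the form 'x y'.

√29 = [5; 2,1,1,2,10, …], period ℓ=5 (odd) → k=9
i=0: a=5 ⇒ p=5, q=1
i=1: a=2 ⇒ p=11, q=2
i=2: a=1 ⇒ p=16, q=3
…
i=4: a=2 ⇒ p=70, q=13
i=5: a=10 ⇒ p=727, q=135
i=6: a=2 ⇒ p=1524, q=283
i=7: a=1 ⇒ p=2251, q=418
i=8: a=1 ⇒ p=3775, q=701
i=9: a=2 ⇒ p=9801, q=1820
(x₁, y₁) = (9801, 1820);  9801² − 29·1820² = 1 ✓

9801 1820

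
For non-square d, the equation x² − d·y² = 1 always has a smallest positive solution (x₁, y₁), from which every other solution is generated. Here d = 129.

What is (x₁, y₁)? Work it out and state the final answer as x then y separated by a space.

√129 = [11; 2,1,3,1,6,1,3,1,2,22, …], period ℓ=10 (even) → k=9
i=0: a=11 ⇒ p=11, q=1
i=1: a=2 ⇒ p=23, q=2
i=2: a=1 ⇒ p=34, q=3
i=3: a=3 ⇒ p=125, q=11
…
i=6: a=1 ⇒ p=1238, q=109
i=7: a=3 ⇒ p=4793, q=422
i=8: a=1 ⇒ p=6031, q=531
i=9: a=2 ⇒ p=16855, q=1484
(x₁, y₁) = (16855, 1484);  16855² − 129·1484² = 1 ✓

16855 1484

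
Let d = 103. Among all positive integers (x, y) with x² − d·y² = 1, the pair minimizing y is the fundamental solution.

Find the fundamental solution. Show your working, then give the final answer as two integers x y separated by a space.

227528 22419

[10; 6,1,2,1,1,9,1,1,2,1,6,20] for √103; ℓ=12 ⇒ convergent index 11
a_0=10:  p_0=10·1+0=10,  q_0=10·0+1=1
a_1=6:  p_1=6·10+1=61,  q_1=6·1+0=6
a_2=1:  p_2=1·61+10=71,  q_2=1·6+1=7
a_3=2:  p_3=2·71+61=203,  q_3=2·7+6=20
a_4=1:  p_4=1·203+71=274,  q_4=1·20+7=27
a_5=1:  p_5=1·274+203=477,  q_5=1·27+20=47
a_6=9:  p_6=9·477+274=4567,  q_6=9·47+27=450
a_7=1:  p_7=1·4567+477=5044,  q_7=1·450+47=497
a_8=1:  p_8=1·5044+4567=9611,  q_8=1·497+450=947
…
a_10=1:  p_10=1·24266+9611=33877,  q_10=1·2391+947=3338
a_11=6:  p_11=6·33877+24266=227528,  q_11=6·3338+2391=22419
(x₁, y₁) = (227528, 22419);  227528² − 103·22419² = 1 ✓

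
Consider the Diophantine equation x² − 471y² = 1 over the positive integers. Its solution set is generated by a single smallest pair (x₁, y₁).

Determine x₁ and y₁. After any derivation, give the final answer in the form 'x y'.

7838695 361188

d=471: √d = [21; 1,2,2,1,3,…,2,1,42] (ℓ=14, even), read p_13/q_13
i=0: a=21 ⇒ p=21, q=1
i=1: a=1 ⇒ p=22, q=1
…
i=6: a=4 ⇒ p=3429, q=158
…
i=8: a=4 ⇒ p=198665, q=9154
…
i=12: a=2 ⇒ p=5506953, q=253747
i=13: a=1 ⇒ p=7838695, q=361188
→ (7838695, 361188).  Check: 7838695²=61445139303025, 471·361188²=61445139303024, difference 1.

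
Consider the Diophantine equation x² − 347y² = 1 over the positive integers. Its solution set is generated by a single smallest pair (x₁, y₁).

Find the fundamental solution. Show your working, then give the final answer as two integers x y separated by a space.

d=347: √d = [18; 1,1,1,2,4,…,1,1,36] (ℓ=14, even), read p_13/q_13
step 0: (18, 1)  from 18·(1,0) + (0,1)
step 1: (19, 1)  from 1·(18,1) + (1,0)
…
step 4: (149, 8)  from 2·(56,3) + (37,2)
…
step 6: (801, 43)  from 1·(652,35) + (149,8)
…
step 12: (402885, 21628)  from 1·(238717,12815) + (164168,8813)
step 13: (641602, 34443)  from 1·(402885,21628) + (238717,12815)
(x₁, y₁) = (641602, 34443);  641602² − 347·34443² = 1 ✓

641602 34443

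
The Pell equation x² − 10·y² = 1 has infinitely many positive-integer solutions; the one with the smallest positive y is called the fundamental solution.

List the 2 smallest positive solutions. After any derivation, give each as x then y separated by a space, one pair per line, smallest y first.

19 6
721 228

d=10: √d = [3; 6] (ℓ=1, odd), read p_1/q_1
a_0=3:  p_0=3·1+0=3,  q_0=3·0+1=1
a_1=6:  p_1=6·3+1=19,  q_1=6·1+0=6
→ (19, 6).  Check: 19²=361, 10·6²=360, difference 1.
(x_2, y_2) = (19·19 + 10·6·6, 19·6 + 6·19) = (721, 228)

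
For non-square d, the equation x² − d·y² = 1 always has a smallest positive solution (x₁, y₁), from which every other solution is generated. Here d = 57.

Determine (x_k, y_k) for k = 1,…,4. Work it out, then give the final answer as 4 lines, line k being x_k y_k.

√57 = [7; 1,1,4,1,1,14, …], period ℓ=6 (even) → k=5
step 0: (7, 1)  from 7·(1,0) + (0,1)
step 1: (8, 1)  from 1·(7,1) + (1,0)
step 2: (15, 2)  from 1·(8,1) + (7,1)
step 3: (68, 9)  from 4·(15,2) + (8,1)
step 4: (83, 11)  from 1·(68,9) + (15,2)
step 5: (151, 20)  from 1·(83,11) + (68,9)
→ (151, 20).  Check: 151²=22801, 57·20²=22800, difference 1.
(151+20√57)^2 = 45601 + 6040√57
(151+20√57)^3 = 13771351 + 1824060√57
(151+20√57)^4 = 4158902401 + 550860080√57

151 20
45601 6040
13771351 1824060
4158902401 550860080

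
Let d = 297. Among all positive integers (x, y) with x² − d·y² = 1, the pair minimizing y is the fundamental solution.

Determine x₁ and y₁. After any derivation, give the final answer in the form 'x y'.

d=297: √d = [17; 4,3,1,1,2,1,1,3,4,34] (ℓ=10, even), read p_9/q_9
k=0  a_k=17  p_k/q_k = 17/1
…
k=2  a_k=3  p_k/q_k = 224/13
k=3  a_k=1  p_k/q_k = 293/17
…
k=5  a_k=2  p_k/q_k = 1327/77
…
k=7  a_k=1  p_k/q_k = 3171/184
k=8  a_k=3  p_k/q_k = 11357/659
k=9  a_k=4  p_k/q_k = 48599/2820
fundamental: x₁=48599, y₁=2820  (since 2361862801 − 297·7952400 = 1)

48599 2820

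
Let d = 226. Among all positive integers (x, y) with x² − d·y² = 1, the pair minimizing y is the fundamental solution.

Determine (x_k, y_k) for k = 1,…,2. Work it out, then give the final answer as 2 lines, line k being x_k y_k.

451 30
406801 27060

[15; 30] for √226; ℓ=1 ⇒ convergent index 1
k=0  a_k=15  p_k/q_k = 15/1
k=1  a_k=30  p_k/q_k = 451/30
→ (451, 30).  Check: 451²=203401, 226·30²=203400, difference 1.
(451+30√226)^2 = 406801 + 27060√226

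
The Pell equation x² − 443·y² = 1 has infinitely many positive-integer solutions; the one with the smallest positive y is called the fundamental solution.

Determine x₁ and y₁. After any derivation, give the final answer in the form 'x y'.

442 21

d=443: √d = [21; 21,42] (ℓ=2, even), read p_1/q_1
k=0  a_k=21  p_k/q_k = 21/1
k=1  a_k=21  p_k/q_k = 442/21
fundamental: x₁=442, y₁=21  (since 195364 − 443·441 = 1)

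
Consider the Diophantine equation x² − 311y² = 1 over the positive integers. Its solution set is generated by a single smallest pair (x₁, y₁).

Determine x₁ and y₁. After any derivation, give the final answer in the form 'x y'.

16883880 957397

√311 = [17; 1,1,1,2,1,…,1,1,34, …], period ℓ=16 (even) → k=15
i=0: a=17 ⇒ p=17, q=1
i=1: a=1 ⇒ p=18, q=1
i=2: a=1 ⇒ p=35, q=2
…
i=4: a=2 ⇒ p=141, q=8
…
i=6: a=6 ⇒ p=1305, q=74
…
i=9: a=3 ⇒ p=217583, q=12338
i=10: a=6 ⇒ p=1376656, q=78063
i=11: a=1 ⇒ p=1594239, q=90401
i=12: a=2 ⇒ p=4565134, q=258865
…
i=14: a=1 ⇒ p=10724507, q=608131
i=15: a=1 ⇒ p=16883880, q=957397
(x₁, y₁) = (16883880, 957397);  16883880² − 311·957397² = 1 ✓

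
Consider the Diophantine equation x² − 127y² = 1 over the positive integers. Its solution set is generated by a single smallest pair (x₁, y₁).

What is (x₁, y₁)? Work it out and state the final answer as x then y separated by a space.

4730624 419775

d=127: √d = [11; 3,1,2,2,7,11,7,2,2,1,3,22] (ℓ=12, even), read p_11/q_11
a_0=11:  p_0=11·1+0=11,  q_0=11·0+1=1
…
a_4=2:  p_4=2·124+45=293,  q_4=2·11+4=26
a_5=7:  p_5=7·293+124=2175,  q_5=7·26+11=193
a_6=11:  p_6=11·2175+293=24218,  q_6=11·193+26=2149
a_7=7:  p_7=7·24218+2175=171701,  q_7=7·2149+193=15236
a_8=2:  p_8=2·171701+24218=367620,  q_8=2·15236+2149=32621
…
a_10=1:  p_10=1·906941+367620=1274561,  q_10=1·80478+32621=113099
a_11=3:  p_11=3·1274561+906941=4730624,  q_11=3·113099+80478=419775
(x₁, y₁) = (4730624, 419775);  4730624² − 127·419775² = 1 ✓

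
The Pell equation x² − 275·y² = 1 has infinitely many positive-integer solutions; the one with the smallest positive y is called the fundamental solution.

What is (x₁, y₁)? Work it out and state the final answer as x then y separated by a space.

d=275: √d = [16; 1,1,2,1,1,32] (ℓ=6, even), read p_5/q_5
k=0  a_k=16  p_k/q_k = 16/1
k=1  a_k=1  p_k/q_k = 17/1
…
k=3  a_k=2  p_k/q_k = 83/5
k=4  a_k=1  p_k/q_k = 116/7
k=5  a_k=1  p_k/q_k = 199/12
fundamental: x₁=199, y₁=12  (since 39601 − 275·144 = 1)

199 12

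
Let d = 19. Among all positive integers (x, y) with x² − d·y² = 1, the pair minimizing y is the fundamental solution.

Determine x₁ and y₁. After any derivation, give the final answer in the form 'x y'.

170 39

d=19: √d = [4; 2,1,3,1,2,8] (ℓ=6, even), read p_5/q_5
a_0=4:  p_0=4·1+0=4,  q_0=4·0+1=1
a_1=2:  p_1=2·4+1=9,  q_1=2·1+0=2
…
a_4=1:  p_4=1·48+13=61,  q_4=1·11+3=14
a_5=2:  p_5=2·61+48=170,  q_5=2·14+11=39
(x₁, y₁) = (170, 39);  170² − 19·39² = 1 ✓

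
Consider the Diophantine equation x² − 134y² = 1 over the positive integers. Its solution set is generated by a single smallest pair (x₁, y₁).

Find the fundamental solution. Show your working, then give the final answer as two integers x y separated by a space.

[11; 1,1,2,1,3,…,1,1,22] for √134; ℓ=14 ⇒ convergent index 13
i=0: a=11 ⇒ p=11, q=1
…
i=4: a=1 ⇒ p=81, q=7
…
i=7: a=10 ⇒ p=4121, q=356
…
i=10: a=1 ⇒ p=22133, q=1912
…
i=12: a=1 ⇒ p=84029, q=7259
i=13: a=1 ⇒ p=145925, q=12606
(x₁, y₁) = (145925, 12606);  145925² − 134·12606² = 1 ✓

145925 12606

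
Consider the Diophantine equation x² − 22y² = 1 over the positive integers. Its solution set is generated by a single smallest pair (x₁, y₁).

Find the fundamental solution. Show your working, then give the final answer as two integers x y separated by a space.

√22 → a₀=4, period (1,2,4,2,1,8); ℓ=6 even so k=5
a_0=4:  p_0=4·1+0=4,  q_0=4·0+1=1
a_1=1:  p_1=1·4+1=5,  q_1=1·1+0=1
a_2=2:  p_2=2·5+4=14,  q_2=2·1+1=3
…
a_4=2:  p_4=2·61+14=136,  q_4=2·13+3=29
a_5=1:  p_5=1·136+61=197,  q_5=1·29+13=42
fundamental: x₁=197, y₁=42  (since 38809 − 22·1764 = 1)

197 42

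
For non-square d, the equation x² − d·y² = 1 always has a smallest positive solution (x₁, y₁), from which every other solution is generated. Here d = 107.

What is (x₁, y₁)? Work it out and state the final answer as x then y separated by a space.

962 93

√107 = [10; 2,1,9,1,2,20, …], period ℓ=6 (even) → k=5
step 0: (10, 1)  from 10·(1,0) + (0,1)
step 1: (21, 2)  from 2·(10,1) + (1,0)
…
step 4: (331, 32)  from 1·(300,29) + (31,3)
step 5: (962, 93)  from 2·(331,32) + (300,29)
(x₁, y₁) = (962, 93);  962² − 107·93² = 1 ✓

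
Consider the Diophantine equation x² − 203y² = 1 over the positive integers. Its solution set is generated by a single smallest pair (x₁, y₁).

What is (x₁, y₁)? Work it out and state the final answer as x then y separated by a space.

57 4

d=203: √d = [14; 4,28] (ℓ=2, even), read p_1/q_1
i=0: a=14 ⇒ p=14, q=1
i=1: a=4 ⇒ p=57, q=4
→ (57, 4).  Check: 57²=3249, 203·4²=3248, difference 1.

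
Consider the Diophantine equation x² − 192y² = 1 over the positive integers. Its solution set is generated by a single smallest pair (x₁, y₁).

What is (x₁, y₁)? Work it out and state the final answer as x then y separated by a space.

d=192: √d = [13; 1,5,1,26] (ℓ=4, even), read p_3/q_3
i=0: a=13 ⇒ p=13, q=1
…
i=2: a=5 ⇒ p=83, q=6
i=3: a=1 ⇒ p=97, q=7
fundamental: x₁=97, y₁=7  (since 9409 − 192·49 = 1)

97 7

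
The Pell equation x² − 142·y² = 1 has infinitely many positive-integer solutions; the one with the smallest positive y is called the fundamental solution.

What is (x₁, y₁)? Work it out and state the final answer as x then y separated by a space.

[11; 1,10,1,22] for √142; ℓ=4 ⇒ convergent index 3
a_0=11:  p_0=11·1+0=11,  q_0=11·0+1=1
a_1=1:  p_1=1·11+1=12,  q_1=1·1+0=1
a_2=10:  p_2=10·12+11=131,  q_2=10·1+1=11
a_3=1:  p_3=1·131+12=143,  q_3=1·11+1=12
(x₁, y₁) = (143, 12);  143² − 142·12² = 1 ✓

143 12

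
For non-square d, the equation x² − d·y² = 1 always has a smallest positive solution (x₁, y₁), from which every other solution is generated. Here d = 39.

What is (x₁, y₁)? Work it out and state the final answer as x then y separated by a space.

25 4

[6; 4,12] for √39; ℓ=2 ⇒ convergent index 1
k=0  a_k=6  p_k/q_k = 6/1
k=1  a_k=4  p_k/q_k = 25/4
→ (25, 4).  Check: 25²=625, 39·4²=624, difference 1.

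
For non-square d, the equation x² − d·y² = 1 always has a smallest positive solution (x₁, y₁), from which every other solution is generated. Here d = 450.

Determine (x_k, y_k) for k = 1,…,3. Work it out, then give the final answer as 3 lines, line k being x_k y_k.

√450 → a₀=21, period (4,1,2,4,2,1,4,42); ℓ=8 even so k=7
a_0=21:  p_0=21·1+0=21,  q_0=21·0+1=1
a_1=4:  p_1=4·21+1=85,  q_1=4·1+0=4
…
a_4=4:  p_4=4·297+106=1294,  q_4=4·14+5=61
…
a_6=1:  p_6=1·2885+1294=4179,  q_6=1·136+61=197
a_7=4:  p_7=4·4179+2885=19601,  q_7=4·197+136=924
→ (19601, 924).  Check: 19601²=384199201, 450·924²=384199200, difference 1.
(19601+924√450)^2 = 768398401 + 36222648√450
(19601+924√450)^3 = 30122754096401 + 1420000245972√450

19601 924
768398401 36222648
30122754096401 1420000245972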